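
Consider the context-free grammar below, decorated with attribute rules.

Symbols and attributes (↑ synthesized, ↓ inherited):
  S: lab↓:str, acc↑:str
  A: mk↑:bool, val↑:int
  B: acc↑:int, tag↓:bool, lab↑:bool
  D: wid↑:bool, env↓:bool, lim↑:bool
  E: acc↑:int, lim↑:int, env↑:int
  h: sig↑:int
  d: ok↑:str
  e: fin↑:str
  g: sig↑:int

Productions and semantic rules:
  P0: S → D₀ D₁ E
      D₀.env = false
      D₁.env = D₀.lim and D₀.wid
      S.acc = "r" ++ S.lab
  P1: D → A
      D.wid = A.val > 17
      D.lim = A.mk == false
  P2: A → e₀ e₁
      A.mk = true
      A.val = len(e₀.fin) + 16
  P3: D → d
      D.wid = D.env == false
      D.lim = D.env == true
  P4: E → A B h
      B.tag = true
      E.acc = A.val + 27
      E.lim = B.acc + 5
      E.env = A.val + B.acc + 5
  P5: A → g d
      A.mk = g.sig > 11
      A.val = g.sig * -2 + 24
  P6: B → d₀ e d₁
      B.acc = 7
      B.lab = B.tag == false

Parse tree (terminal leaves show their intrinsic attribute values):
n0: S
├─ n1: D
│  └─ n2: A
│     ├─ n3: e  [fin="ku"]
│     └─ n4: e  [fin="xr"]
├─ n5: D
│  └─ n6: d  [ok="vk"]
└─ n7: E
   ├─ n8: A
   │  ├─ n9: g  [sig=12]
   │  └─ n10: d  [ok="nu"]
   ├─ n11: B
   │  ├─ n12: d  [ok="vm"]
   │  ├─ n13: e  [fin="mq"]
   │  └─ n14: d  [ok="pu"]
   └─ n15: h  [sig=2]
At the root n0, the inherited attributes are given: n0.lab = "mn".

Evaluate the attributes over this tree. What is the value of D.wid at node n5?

1. n0.lab = "mn"  [given at root]
2. n1.env = false  [false]
3. n3.fin = "ku"  [terminal]
4. n4.fin = "xr"  [terminal]
5. n2.mk = true  [true]
6. n2.val = 18  [len(e₀.fin) + 16]
7. n1.wid = true  [A.val > 17]
8. n1.lim = false  [A.mk == false]
9. n5.env = false  [D₀.lim and D₀.wid]
10. n6.ok = "vk"  [terminal]
11. n5.wid = true  [D.env == false]
12. n5.lim = false  [D.env == true]
13. n9.sig = 12  [terminal]
14. n10.ok = "nu"  [terminal]
15. n8.mk = true  [g.sig > 11]
16. n8.val = 0  [g.sig * -2 + 24]
17. n11.tag = true  [true]
18. n12.ok = "vm"  [terminal]
19. n13.fin = "mq"  [terminal]
20. n14.ok = "pu"  [terminal]
21. n11.acc = 7  [7]
22. n11.lab = false  [B.tag == false]
23. n15.sig = 2  [terminal]
24. n7.acc = 27  [A.val + 27]
25. n7.lim = 12  [B.acc + 5]
26. n7.env = 12  [A.val + B.acc + 5]
27. n0.acc = "rmn"  ["r" ++ S.lab]

true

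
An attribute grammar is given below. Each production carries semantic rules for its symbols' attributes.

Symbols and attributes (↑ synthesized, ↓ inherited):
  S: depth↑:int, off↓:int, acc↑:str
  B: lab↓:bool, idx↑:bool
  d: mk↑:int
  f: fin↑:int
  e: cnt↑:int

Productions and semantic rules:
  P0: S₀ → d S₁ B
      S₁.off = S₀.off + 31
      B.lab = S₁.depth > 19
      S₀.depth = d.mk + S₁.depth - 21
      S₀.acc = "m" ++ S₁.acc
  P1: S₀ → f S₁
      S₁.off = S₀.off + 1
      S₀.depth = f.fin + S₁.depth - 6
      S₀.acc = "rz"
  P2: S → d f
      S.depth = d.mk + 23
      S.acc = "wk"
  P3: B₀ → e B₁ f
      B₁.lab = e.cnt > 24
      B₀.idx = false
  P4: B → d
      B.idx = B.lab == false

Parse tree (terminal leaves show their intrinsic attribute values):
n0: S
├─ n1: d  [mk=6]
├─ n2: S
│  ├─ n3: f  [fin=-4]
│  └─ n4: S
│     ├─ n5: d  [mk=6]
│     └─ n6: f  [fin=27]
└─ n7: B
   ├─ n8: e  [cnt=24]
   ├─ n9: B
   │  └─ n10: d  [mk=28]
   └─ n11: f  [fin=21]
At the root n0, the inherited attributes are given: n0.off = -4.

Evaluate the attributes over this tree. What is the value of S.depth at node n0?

1. n0.off = -4  [given at root]
2. n1.mk = 6  [terminal]
3. n2.off = 27  [S₀.off + 31]
4. n3.fin = -4  [terminal]
5. n4.off = 28  [S₀.off + 1]
6. n5.mk = 6  [terminal]
7. n6.fin = 27  [terminal]
8. n4.depth = 29  [d.mk + 23]
9. n4.acc = "wk"  ["wk"]
10. n2.depth = 19  [f.fin + S₁.depth - 6]
11. n2.acc = "rz"  ["rz"]
12. n7.lab = false  [S₁.depth > 19]
13. n8.cnt = 24  [terminal]
14. n9.lab = false  [e.cnt > 24]
15. n10.mk = 28  [terminal]
16. n9.idx = true  [B.lab == false]
17. n11.fin = 21  [terminal]
18. n7.idx = false  [false]
19. n0.depth = 4  [d.mk + S₁.depth - 21]
20. n0.acc = "mrz"  ["m" ++ S₁.acc]

4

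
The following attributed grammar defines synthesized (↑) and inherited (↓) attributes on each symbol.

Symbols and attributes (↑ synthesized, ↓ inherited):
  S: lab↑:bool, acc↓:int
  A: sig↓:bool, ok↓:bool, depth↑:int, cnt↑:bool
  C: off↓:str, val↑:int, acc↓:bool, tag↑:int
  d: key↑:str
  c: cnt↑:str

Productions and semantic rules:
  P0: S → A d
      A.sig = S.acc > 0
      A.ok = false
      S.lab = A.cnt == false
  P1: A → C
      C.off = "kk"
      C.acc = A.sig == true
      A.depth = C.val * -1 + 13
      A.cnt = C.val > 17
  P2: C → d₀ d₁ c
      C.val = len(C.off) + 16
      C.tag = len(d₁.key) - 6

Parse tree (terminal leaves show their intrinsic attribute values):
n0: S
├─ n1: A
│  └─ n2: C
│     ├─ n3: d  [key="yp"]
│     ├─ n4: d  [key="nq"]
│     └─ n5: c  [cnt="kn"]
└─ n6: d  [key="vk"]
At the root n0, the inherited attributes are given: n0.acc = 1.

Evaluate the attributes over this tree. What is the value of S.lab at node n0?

1. n0.acc = 1  [given at root]
2. n1.sig = true  [S.acc > 0]
3. n1.ok = false  [false]
4. n2.off = "kk"  ["kk"]
5. n2.acc = true  [A.sig == true]
6. n3.key = "yp"  [terminal]
7. n4.key = "nq"  [terminal]
8. n5.cnt = "kn"  [terminal]
9. n2.val = 18  [len(C.off) + 16]
10. n2.tag = -4  [len(d₁.key) - 6]
11. n1.depth = -5  [C.val * -1 + 13]
12. n1.cnt = true  [C.val > 17]
13. n6.key = "vk"  [terminal]
14. n0.lab = false  [A.cnt == false]

false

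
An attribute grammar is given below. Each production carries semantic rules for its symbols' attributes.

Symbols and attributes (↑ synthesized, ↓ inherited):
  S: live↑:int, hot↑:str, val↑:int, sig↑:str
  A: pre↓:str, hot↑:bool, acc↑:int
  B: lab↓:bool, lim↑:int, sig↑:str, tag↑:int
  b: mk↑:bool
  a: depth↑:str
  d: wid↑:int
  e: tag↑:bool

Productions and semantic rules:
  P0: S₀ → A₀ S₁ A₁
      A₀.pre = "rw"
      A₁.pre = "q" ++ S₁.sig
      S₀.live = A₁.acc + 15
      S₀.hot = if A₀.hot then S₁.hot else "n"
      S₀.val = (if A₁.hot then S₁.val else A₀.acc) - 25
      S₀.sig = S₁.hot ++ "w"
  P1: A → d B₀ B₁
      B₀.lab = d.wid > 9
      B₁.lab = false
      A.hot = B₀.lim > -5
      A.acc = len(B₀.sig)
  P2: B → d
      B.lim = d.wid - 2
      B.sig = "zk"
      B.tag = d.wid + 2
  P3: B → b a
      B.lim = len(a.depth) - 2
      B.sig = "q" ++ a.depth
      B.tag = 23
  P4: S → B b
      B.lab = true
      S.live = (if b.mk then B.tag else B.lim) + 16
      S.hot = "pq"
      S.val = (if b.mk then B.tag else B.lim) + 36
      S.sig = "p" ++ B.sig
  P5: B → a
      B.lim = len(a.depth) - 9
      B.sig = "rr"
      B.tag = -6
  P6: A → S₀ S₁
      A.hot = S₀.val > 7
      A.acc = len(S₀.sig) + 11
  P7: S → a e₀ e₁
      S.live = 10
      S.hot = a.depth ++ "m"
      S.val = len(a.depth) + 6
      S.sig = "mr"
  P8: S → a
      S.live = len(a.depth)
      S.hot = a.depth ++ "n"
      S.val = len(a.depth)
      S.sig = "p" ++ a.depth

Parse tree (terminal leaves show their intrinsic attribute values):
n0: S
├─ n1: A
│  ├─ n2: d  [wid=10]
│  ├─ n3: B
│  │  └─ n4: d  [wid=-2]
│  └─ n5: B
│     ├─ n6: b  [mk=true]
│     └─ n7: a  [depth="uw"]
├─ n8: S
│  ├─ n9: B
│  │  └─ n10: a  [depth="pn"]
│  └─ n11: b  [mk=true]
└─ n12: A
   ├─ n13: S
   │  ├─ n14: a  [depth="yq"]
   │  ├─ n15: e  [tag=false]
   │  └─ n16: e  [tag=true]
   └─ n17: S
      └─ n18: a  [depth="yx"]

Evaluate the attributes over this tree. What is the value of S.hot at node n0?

"pq"

1. n1.pre = "rw"  ["rw"]
2. n2.wid = 10  [terminal]
3. n3.lab = true  [d.wid > 9]
4. n4.wid = -2  [terminal]
5. n3.lim = -4  [d.wid - 2]
6. n3.sig = "zk"  ["zk"]
7. n3.tag = 0  [d.wid + 2]
8. n5.lab = false  [false]
9. n6.mk = true  [terminal]
10. n7.depth = "uw"  [terminal]
11. n5.lim = 0  [len(a.depth) - 2]
12. n5.sig = "quw"  ["q" ++ a.depth]
13. n5.tag = 23  [23]
14. n1.hot = true  [B₀.lim > -5]
15. n1.acc = 2  [len(B₀.sig)]
16. n9.lab = true  [true]
17. n10.depth = "pn"  [terminal]
18. n9.lim = -7  [len(a.depth) - 9]
19. n9.sig = "rr"  ["rr"]
20. n9.tag = -6  [-6]
21. n11.mk = true  [terminal]
22. n8.live = 10  [(if b.mk then B.tag else B.lim) + 16]
23. n8.hot = "pq"  ["pq"]
24. n8.val = 30  [(if b.mk then B.tag else B.lim) + 36]
25. n8.sig = "prr"  ["p" ++ B.sig]
26. n12.pre = "qprr"  ["q" ++ S₁.sig]
27. n14.depth = "yq"  [terminal]
28. n15.tag = false  [terminal]
29. n16.tag = true  [terminal]
30. n13.live = 10  [10]
31. n13.hot = "yqm"  [a.depth ++ "m"]
32. n13.val = 8  [len(a.depth) + 6]
33. n13.sig = "mr"  ["mr"]
34. n18.depth = "yx"  [terminal]
35. n17.live = 2  [len(a.depth)]
36. n17.hot = "yxn"  [a.depth ++ "n"]
37. n17.val = 2  [len(a.depth)]
38. n17.sig = "pyx"  ["p" ++ a.depth]
39. n12.hot = true  [S₀.val > 7]
40. n12.acc = 13  [len(S₀.sig) + 11]
41. n0.live = 28  [A₁.acc + 15]
42. n0.hot = "pq"  [if A₀.hot then S₁.hot else "n"]
43. n0.val = 5  [(if A₁.hot then S₁.val else A₀.acc) - 25]
44. n0.sig = "pqw"  [S₁.hot ++ "w"]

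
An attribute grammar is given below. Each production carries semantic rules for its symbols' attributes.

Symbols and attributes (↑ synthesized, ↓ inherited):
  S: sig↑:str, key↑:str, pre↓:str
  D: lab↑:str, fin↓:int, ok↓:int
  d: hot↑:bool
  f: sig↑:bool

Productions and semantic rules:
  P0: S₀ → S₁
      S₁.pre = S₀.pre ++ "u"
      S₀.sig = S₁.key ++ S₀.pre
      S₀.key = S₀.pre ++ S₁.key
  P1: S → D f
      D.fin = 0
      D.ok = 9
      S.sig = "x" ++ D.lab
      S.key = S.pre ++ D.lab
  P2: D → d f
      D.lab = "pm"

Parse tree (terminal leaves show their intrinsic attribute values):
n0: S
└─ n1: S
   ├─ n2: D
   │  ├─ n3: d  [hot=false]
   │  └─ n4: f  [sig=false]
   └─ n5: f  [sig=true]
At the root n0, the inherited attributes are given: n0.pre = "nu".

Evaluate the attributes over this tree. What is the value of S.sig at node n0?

1. n0.pre = "nu"  [given at root]
2. n1.pre = "nuu"  [S₀.pre ++ "u"]
3. n2.fin = 0  [0]
4. n2.ok = 9  [9]
5. n3.hot = false  [terminal]
6. n4.sig = false  [terminal]
7. n2.lab = "pm"  ["pm"]
8. n5.sig = true  [terminal]
9. n1.sig = "xpm"  ["x" ++ D.lab]
10. n1.key = "nuupm"  [S.pre ++ D.lab]
11. n0.sig = "nuupmnu"  [S₁.key ++ S₀.pre]
12. n0.key = "nunuupm"  [S₀.pre ++ S₁.key]

"nuupmnu"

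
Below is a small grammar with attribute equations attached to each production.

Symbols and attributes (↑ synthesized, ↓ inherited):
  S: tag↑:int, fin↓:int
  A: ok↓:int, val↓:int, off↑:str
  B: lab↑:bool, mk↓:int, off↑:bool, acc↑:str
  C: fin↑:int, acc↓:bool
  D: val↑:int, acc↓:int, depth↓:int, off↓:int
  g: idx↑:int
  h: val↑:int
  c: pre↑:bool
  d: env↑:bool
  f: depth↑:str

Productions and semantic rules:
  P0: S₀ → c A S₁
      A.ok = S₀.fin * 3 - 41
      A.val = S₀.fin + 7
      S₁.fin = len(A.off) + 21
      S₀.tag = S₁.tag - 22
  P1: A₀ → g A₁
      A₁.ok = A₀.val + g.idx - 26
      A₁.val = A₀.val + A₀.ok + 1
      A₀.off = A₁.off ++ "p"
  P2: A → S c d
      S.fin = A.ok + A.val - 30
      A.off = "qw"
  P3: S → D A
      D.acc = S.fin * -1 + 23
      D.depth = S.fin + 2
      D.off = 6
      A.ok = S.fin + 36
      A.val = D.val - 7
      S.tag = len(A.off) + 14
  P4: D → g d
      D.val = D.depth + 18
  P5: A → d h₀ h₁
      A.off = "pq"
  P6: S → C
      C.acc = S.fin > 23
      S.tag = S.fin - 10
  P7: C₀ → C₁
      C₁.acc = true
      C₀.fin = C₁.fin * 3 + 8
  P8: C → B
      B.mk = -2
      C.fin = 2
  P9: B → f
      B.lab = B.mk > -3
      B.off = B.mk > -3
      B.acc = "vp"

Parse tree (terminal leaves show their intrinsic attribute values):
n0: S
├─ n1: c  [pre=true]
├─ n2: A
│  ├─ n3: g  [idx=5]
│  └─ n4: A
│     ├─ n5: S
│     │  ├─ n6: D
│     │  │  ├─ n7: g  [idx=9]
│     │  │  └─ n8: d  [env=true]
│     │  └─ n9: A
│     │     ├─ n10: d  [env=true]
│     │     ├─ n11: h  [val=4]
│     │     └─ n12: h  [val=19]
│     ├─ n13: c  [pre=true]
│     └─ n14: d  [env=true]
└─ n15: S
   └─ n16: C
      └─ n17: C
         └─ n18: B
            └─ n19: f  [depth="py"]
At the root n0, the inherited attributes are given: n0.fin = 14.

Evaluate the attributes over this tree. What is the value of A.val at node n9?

6

1. n0.fin = 14  [given at root]
2. n1.pre = true  [terminal]
3. n2.ok = 1  [S₀.fin * 3 - 41]
4. n2.val = 21  [S₀.fin + 7]
5. n3.idx = 5  [terminal]
6. n4.ok = 0  [A₀.val + g.idx - 26]
7. n4.val = 23  [A₀.val + A₀.ok + 1]
8. n5.fin = -7  [A.ok + A.val - 30]
9. n6.acc = 30  [S.fin * -1 + 23]
10. n6.depth = -5  [S.fin + 2]
11. n6.off = 6  [6]
12. n7.idx = 9  [terminal]
13. n8.env = true  [terminal]
14. n6.val = 13  [D.depth + 18]
15. n9.ok = 29  [S.fin + 36]
16. n9.val = 6  [D.val - 7]
17. n10.env = true  [terminal]
18. n11.val = 4  [terminal]
19. n12.val = 19  [terminal]
20. n9.off = "pq"  ["pq"]
21. n5.tag = 16  [len(A.off) + 14]
22. n13.pre = true  [terminal]
23. n14.env = true  [terminal]
24. n4.off = "qw"  ["qw"]
25. n2.off = "qwp"  [A₁.off ++ "p"]
26. n15.fin = 24  [len(A.off) + 21]
27. n16.acc = true  [S.fin > 23]
28. n17.acc = true  [true]
29. n18.mk = -2  [-2]
30. n19.depth = "py"  [terminal]
31. n18.lab = true  [B.mk > -3]
32. n18.off = true  [B.mk > -3]
33. n18.acc = "vp"  ["vp"]
34. n17.fin = 2  [2]
35. n16.fin = 14  [C₁.fin * 3 + 8]
36. n15.tag = 14  [S.fin - 10]
37. n0.tag = -8  [S₁.tag - 22]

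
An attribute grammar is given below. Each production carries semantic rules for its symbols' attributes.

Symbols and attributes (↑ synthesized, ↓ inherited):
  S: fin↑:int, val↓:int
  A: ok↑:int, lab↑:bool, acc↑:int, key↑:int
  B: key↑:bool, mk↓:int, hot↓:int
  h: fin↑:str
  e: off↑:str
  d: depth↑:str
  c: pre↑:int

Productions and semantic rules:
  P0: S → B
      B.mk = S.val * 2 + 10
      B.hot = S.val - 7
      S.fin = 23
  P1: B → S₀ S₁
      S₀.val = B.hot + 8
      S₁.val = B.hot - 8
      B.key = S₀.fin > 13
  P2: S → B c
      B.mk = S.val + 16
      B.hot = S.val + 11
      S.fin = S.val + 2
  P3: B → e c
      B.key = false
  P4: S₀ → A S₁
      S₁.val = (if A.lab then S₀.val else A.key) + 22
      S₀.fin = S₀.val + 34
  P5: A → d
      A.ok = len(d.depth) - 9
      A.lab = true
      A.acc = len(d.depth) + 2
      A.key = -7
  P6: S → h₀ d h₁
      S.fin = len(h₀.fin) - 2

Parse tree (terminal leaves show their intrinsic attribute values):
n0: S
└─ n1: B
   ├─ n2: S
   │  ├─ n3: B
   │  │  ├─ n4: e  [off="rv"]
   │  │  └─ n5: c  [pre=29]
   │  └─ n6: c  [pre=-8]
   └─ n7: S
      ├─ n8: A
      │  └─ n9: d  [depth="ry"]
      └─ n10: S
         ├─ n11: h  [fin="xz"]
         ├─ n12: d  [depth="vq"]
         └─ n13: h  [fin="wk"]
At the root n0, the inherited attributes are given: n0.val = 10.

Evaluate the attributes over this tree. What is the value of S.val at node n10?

17

1. n0.val = 10  [given at root]
2. n1.mk = 30  [S.val * 2 + 10]
3. n1.hot = 3  [S.val - 7]
4. n2.val = 11  [B.hot + 8]
5. n3.mk = 27  [S.val + 16]
6. n3.hot = 22  [S.val + 11]
7. n4.off = "rv"  [terminal]
8. n5.pre = 29  [terminal]
9. n3.key = false  [false]
10. n6.pre = -8  [terminal]
11. n2.fin = 13  [S.val + 2]
12. n7.val = -5  [B.hot - 8]
13. n9.depth = "ry"  [terminal]
14. n8.ok = -7  [len(d.depth) - 9]
15. n8.lab = true  [true]
16. n8.acc = 4  [len(d.depth) + 2]
17. n8.key = -7  [-7]
18. n10.val = 17  [(if A.lab then S₀.val else A.key) + 22]
19. n11.fin = "xz"  [terminal]
20. n12.depth = "vq"  [terminal]
21. n13.fin = "wk"  [terminal]
22. n10.fin = 0  [len(h₀.fin) - 2]
23. n7.fin = 29  [S₀.val + 34]
24. n1.key = false  [S₀.fin > 13]
25. n0.fin = 23  [23]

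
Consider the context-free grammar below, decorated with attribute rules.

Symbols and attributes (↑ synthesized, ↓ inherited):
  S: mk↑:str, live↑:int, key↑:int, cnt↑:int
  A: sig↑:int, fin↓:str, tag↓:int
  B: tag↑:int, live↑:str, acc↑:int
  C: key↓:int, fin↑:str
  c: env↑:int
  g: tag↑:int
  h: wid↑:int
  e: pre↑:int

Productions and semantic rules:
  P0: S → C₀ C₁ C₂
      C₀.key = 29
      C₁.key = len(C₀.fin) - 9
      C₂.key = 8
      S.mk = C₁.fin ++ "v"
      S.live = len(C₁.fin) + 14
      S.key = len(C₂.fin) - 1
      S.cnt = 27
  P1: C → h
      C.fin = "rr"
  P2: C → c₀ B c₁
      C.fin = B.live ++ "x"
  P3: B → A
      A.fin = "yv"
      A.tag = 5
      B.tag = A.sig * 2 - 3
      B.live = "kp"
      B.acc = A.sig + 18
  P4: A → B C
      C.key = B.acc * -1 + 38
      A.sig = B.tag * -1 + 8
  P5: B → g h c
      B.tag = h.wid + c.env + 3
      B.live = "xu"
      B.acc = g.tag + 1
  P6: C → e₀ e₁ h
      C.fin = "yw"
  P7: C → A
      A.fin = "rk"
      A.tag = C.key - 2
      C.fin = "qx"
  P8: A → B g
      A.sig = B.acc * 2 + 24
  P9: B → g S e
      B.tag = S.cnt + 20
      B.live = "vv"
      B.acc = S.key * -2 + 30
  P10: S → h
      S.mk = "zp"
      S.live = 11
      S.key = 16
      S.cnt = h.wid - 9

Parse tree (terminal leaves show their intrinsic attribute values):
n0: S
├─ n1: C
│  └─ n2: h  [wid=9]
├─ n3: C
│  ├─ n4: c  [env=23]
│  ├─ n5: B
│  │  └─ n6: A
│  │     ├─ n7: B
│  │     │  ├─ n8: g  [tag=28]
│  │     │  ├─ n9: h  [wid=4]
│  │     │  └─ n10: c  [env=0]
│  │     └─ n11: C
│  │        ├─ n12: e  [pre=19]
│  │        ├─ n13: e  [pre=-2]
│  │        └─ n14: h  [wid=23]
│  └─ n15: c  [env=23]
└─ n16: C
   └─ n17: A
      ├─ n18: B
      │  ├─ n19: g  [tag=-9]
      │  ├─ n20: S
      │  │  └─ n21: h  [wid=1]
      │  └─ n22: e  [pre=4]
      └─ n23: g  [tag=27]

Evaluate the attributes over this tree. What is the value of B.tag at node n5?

-1

1. n1.key = 29  [29]
2. n2.wid = 9  [terminal]
3. n1.fin = "rr"  ["rr"]
4. n3.key = -7  [len(C₀.fin) - 9]
5. n4.env = 23  [terminal]
6. n6.fin = "yv"  ["yv"]
7. n6.tag = 5  [5]
8. n8.tag = 28  [terminal]
9. n9.wid = 4  [terminal]
10. n10.env = 0  [terminal]
11. n7.tag = 7  [h.wid + c.env + 3]
12. n7.live = "xu"  ["xu"]
13. n7.acc = 29  [g.tag + 1]
14. n11.key = 9  [B.acc * -1 + 38]
15. n12.pre = 19  [terminal]
16. n13.pre = -2  [terminal]
17. n14.wid = 23  [terminal]
18. n11.fin = "yw"  ["yw"]
19. n6.sig = 1  [B.tag * -1 + 8]
20. n5.tag = -1  [A.sig * 2 - 3]
21. n5.live = "kp"  ["kp"]
22. n5.acc = 19  [A.sig + 18]
23. n15.env = 23  [terminal]
24. n3.fin = "kpx"  [B.live ++ "x"]
25. n16.key = 8  [8]
26. n17.fin = "rk"  ["rk"]
27. n17.tag = 6  [C.key - 2]
28. n19.tag = -9  [terminal]
29. n21.wid = 1  [terminal]
30. n20.mk = "zp"  ["zp"]
31. n20.live = 11  [11]
32. n20.key = 16  [16]
33. n20.cnt = -8  [h.wid - 9]
34. n22.pre = 4  [terminal]
35. n18.tag = 12  [S.cnt + 20]
36. n18.live = "vv"  ["vv"]
37. n18.acc = -2  [S.key * -2 + 30]
38. n23.tag = 27  [terminal]
39. n17.sig = 20  [B.acc * 2 + 24]
40. n16.fin = "qx"  ["qx"]
41. n0.mk = "kpxv"  [C₁.fin ++ "v"]
42. n0.live = 17  [len(C₁.fin) + 14]
43. n0.key = 1  [len(C₂.fin) - 1]
44. n0.cnt = 27  [27]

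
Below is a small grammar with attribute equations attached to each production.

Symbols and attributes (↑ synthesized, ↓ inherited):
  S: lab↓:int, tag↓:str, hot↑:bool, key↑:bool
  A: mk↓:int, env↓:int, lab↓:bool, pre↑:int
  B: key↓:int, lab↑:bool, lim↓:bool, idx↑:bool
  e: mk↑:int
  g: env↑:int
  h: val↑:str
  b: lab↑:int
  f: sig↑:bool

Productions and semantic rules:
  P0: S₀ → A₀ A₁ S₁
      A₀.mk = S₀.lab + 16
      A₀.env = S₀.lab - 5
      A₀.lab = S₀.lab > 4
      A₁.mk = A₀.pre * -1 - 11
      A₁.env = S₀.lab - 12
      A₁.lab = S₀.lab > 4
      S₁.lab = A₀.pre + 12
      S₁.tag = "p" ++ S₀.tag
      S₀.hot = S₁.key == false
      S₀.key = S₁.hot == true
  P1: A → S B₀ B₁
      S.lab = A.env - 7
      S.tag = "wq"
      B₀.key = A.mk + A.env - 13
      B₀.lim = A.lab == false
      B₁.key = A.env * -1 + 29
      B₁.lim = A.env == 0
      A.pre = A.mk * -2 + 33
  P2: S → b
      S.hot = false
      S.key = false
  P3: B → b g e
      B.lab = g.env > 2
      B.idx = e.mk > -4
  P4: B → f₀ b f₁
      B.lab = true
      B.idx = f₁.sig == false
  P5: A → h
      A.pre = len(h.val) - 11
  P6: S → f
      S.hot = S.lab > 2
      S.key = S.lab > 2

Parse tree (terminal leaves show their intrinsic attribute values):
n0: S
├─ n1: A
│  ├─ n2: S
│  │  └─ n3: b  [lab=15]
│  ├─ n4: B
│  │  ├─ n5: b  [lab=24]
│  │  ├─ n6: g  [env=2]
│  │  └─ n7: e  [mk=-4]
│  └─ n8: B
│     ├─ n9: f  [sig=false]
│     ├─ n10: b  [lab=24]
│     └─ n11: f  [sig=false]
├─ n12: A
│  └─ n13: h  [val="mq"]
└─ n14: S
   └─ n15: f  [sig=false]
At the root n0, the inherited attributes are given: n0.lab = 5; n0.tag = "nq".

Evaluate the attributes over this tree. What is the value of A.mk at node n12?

-2

1. n0.lab = 5  [given at root]
2. n0.tag = "nq"  [given at root]
3. n1.mk = 21  [S₀.lab + 16]
4. n1.env = 0  [S₀.lab - 5]
5. n1.lab = true  [S₀.lab > 4]
6. n2.lab = -7  [A.env - 7]
7. n2.tag = "wq"  ["wq"]
8. n3.lab = 15  [terminal]
9. n2.hot = false  [false]
10. n2.key = false  [false]
11. n4.key = 8  [A.mk + A.env - 13]
12. n4.lim = false  [A.lab == false]
13. n5.lab = 24  [terminal]
14. n6.env = 2  [terminal]
15. n7.mk = -4  [terminal]
16. n4.lab = false  [g.env > 2]
17. n4.idx = false  [e.mk > -4]
18. n8.key = 29  [A.env * -1 + 29]
19. n8.lim = true  [A.env == 0]
20. n9.sig = false  [terminal]
21. n10.lab = 24  [terminal]
22. n11.sig = false  [terminal]
23. n8.lab = true  [true]
24. n8.idx = true  [f₁.sig == false]
25. n1.pre = -9  [A.mk * -2 + 33]
26. n12.mk = -2  [A₀.pre * -1 - 11]
27. n12.env = -7  [S₀.lab - 12]
28. n12.lab = true  [S₀.lab > 4]
29. n13.val = "mq"  [terminal]
30. n12.pre = -9  [len(h.val) - 11]
31. n14.lab = 3  [A₀.pre + 12]
32. n14.tag = "pnq"  ["p" ++ S₀.tag]
33. n15.sig = false  [terminal]
34. n14.hot = true  [S.lab > 2]
35. n14.key = true  [S.lab > 2]
36. n0.hot = false  [S₁.key == false]
37. n0.key = true  [S₁.hot == true]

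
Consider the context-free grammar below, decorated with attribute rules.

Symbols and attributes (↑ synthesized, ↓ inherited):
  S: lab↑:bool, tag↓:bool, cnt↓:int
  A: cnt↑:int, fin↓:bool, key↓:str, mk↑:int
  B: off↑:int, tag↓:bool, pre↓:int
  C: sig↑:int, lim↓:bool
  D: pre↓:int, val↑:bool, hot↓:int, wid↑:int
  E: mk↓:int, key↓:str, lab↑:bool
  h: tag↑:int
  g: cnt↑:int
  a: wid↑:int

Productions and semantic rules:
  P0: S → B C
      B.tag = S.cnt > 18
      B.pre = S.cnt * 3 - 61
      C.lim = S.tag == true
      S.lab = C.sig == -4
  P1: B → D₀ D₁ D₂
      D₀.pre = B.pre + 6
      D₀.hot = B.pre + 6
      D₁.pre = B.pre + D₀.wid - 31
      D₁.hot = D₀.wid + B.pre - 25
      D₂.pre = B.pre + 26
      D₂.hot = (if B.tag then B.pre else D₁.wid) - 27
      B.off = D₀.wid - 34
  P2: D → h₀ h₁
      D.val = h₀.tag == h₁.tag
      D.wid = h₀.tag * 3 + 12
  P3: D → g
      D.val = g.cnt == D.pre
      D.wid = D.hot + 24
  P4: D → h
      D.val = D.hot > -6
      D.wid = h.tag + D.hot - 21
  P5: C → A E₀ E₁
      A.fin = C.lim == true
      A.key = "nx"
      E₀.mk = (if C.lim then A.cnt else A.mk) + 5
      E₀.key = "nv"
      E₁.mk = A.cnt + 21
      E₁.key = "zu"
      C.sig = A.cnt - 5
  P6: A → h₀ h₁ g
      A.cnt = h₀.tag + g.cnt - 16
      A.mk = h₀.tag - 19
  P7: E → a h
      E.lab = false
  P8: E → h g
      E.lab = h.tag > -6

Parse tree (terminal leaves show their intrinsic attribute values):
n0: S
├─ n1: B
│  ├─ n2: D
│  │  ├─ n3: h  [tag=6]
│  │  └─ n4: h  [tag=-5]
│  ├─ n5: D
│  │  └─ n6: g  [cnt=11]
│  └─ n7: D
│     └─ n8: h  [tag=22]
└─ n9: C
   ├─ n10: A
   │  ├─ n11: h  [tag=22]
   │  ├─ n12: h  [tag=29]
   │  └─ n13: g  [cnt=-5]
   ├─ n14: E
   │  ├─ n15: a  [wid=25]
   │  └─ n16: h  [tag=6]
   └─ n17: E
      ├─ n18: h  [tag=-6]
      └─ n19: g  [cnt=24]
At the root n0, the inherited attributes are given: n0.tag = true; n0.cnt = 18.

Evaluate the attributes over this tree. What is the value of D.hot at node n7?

-5

1. n0.tag = true  [given at root]
2. n0.cnt = 18  [given at root]
3. n1.tag = false  [S.cnt > 18]
4. n1.pre = -7  [S.cnt * 3 - 61]
5. n2.pre = -1  [B.pre + 6]
6. n2.hot = -1  [B.pre + 6]
7. n3.tag = 6  [terminal]
8. n4.tag = -5  [terminal]
9. n2.val = false  [h₀.tag == h₁.tag]
10. n2.wid = 30  [h₀.tag * 3 + 12]
11. n5.pre = -8  [B.pre + D₀.wid - 31]
12. n5.hot = -2  [D₀.wid + B.pre - 25]
13. n6.cnt = 11  [terminal]
14. n5.val = false  [g.cnt == D.pre]
15. n5.wid = 22  [D.hot + 24]
16. n7.pre = 19  [B.pre + 26]
17. n7.hot = -5  [(if B.tag then B.pre else D₁.wid) - 27]
18. n8.tag = 22  [terminal]
19. n7.val = true  [D.hot > -6]
20. n7.wid = -4  [h.tag + D.hot - 21]
21. n1.off = -4  [D₀.wid - 34]
22. n9.lim = true  [S.tag == true]
23. n10.fin = true  [C.lim == true]
24. n10.key = "nx"  ["nx"]
25. n11.tag = 22  [terminal]
26. n12.tag = 29  [terminal]
27. n13.cnt = -5  [terminal]
28. n10.cnt = 1  [h₀.tag + g.cnt - 16]
29. n10.mk = 3  [h₀.tag - 19]
30. n14.mk = 6  [(if C.lim then A.cnt else A.mk) + 5]
31. n14.key = "nv"  ["nv"]
32. n15.wid = 25  [terminal]
33. n16.tag = 6  [terminal]
34. n14.lab = false  [false]
35. n17.mk = 22  [A.cnt + 21]
36. n17.key = "zu"  ["zu"]
37. n18.tag = -6  [terminal]
38. n19.cnt = 24  [terminal]
39. n17.lab = false  [h.tag > -6]
40. n9.sig = -4  [A.cnt - 5]
41. n0.lab = true  [C.sig == -4]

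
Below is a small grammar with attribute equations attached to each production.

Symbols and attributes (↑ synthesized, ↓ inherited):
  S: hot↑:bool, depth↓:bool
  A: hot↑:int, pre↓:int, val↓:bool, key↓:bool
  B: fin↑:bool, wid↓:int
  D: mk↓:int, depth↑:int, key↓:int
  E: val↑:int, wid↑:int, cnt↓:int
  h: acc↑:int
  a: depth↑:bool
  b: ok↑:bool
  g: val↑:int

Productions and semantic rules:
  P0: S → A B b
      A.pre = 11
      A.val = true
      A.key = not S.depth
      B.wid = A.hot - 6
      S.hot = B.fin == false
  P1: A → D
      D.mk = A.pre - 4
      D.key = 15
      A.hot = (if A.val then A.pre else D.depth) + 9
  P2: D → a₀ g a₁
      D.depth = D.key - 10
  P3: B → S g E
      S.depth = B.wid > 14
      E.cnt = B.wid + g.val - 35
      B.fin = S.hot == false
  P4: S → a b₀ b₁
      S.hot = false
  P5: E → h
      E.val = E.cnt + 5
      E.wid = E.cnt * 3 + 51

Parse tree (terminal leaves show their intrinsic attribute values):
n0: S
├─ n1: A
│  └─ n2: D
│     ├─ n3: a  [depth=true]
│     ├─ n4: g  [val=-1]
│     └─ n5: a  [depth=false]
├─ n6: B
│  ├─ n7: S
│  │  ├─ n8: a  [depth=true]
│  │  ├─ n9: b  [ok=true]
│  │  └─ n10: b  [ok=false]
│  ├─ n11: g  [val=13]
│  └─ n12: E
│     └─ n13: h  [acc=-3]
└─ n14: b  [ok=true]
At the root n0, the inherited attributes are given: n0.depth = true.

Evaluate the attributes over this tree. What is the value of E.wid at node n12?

1. n0.depth = true  [given at root]
2. n1.pre = 11  [11]
3. n1.val = true  [true]
4. n1.key = false  [not S.depth]
5. n2.mk = 7  [A.pre - 4]
6. n2.key = 15  [15]
7. n3.depth = true  [terminal]
8. n4.val = -1  [terminal]
9. n5.depth = false  [terminal]
10. n2.depth = 5  [D.key - 10]
11. n1.hot = 20  [(if A.val then A.pre else D.depth) + 9]
12. n6.wid = 14  [A.hot - 6]
13. n7.depth = false  [B.wid > 14]
14. n8.depth = true  [terminal]
15. n9.ok = true  [terminal]
16. n10.ok = false  [terminal]
17. n7.hot = false  [false]
18. n11.val = 13  [terminal]
19. n12.cnt = -8  [B.wid + g.val - 35]
20. n13.acc = -3  [terminal]
21. n12.val = -3  [E.cnt + 5]
22. n12.wid = 27  [E.cnt * 3 + 51]
23. n6.fin = true  [S.hot == false]
24. n14.ok = true  [terminal]
25. n0.hot = false  [B.fin == false]

27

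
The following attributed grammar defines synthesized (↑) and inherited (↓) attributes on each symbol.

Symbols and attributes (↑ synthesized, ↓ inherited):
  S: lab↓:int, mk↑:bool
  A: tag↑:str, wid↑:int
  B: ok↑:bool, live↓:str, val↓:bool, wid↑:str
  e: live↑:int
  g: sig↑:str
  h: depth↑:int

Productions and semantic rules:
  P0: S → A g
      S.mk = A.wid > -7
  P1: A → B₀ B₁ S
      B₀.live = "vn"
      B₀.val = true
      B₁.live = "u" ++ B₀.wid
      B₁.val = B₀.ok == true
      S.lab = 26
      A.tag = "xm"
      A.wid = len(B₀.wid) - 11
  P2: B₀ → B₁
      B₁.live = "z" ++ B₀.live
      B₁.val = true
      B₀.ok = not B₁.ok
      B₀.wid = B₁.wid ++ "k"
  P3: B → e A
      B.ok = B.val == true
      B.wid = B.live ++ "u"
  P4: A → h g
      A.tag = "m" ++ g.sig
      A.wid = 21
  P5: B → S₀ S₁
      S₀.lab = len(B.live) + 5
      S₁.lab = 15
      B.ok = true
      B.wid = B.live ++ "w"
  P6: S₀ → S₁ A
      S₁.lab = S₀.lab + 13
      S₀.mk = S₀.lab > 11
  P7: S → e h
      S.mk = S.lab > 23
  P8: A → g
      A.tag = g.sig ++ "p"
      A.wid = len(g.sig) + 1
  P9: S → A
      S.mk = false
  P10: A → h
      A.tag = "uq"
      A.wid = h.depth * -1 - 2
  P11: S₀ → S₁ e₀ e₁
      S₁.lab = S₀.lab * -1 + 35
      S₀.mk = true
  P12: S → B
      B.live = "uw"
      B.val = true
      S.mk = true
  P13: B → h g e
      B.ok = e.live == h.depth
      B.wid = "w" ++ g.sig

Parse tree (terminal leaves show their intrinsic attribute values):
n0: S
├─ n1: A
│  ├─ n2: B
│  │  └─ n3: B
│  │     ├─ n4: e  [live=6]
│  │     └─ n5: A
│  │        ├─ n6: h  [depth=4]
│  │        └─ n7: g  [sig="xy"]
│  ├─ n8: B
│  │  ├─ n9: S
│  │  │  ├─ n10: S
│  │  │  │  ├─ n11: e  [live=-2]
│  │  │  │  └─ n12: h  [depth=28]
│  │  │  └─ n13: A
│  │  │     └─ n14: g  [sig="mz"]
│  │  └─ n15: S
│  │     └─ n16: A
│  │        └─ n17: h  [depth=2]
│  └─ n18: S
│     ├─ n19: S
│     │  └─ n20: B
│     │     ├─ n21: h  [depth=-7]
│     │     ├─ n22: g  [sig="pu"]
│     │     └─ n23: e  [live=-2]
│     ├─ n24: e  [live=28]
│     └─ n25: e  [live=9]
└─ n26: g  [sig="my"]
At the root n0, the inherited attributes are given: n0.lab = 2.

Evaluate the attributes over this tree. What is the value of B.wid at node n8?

1. n0.lab = 2  [given at root]
2. n2.live = "vn"  ["vn"]
3. n2.val = true  [true]
4. n3.live = "zvn"  ["z" ++ B₀.live]
5. n3.val = true  [true]
6. n4.live = 6  [terminal]
7. n6.depth = 4  [terminal]
8. n7.sig = "xy"  [terminal]
9. n5.tag = "mxy"  ["m" ++ g.sig]
10. n5.wid = 21  [21]
11. n3.ok = true  [B.val == true]
12. n3.wid = "zvnu"  [B.live ++ "u"]
13. n2.ok = false  [not B₁.ok]
14. n2.wid = "zvnuk"  [B₁.wid ++ "k"]
15. n8.live = "uzvnuk"  ["u" ++ B₀.wid]
16. n8.val = false  [B₀.ok == true]
17. n9.lab = 11  [len(B.live) + 5]
18. n10.lab = 24  [S₀.lab + 13]
19. n11.live = -2  [terminal]
20. n12.depth = 28  [terminal]
21. n10.mk = true  [S.lab > 23]
22. n14.sig = "mz"  [terminal]
23. n13.tag = "mzp"  [g.sig ++ "p"]
24. n13.wid = 3  [len(g.sig) + 1]
25. n9.mk = false  [S₀.lab > 11]
26. n15.lab = 15  [15]
27. n17.depth = 2  [terminal]
28. n16.tag = "uq"  ["uq"]
29. n16.wid = -4  [h.depth * -1 - 2]
30. n15.mk = false  [false]
31. n8.ok = true  [true]
32. n8.wid = "uzvnukw"  [B.live ++ "w"]
33. n18.lab = 26  [26]
34. n19.lab = 9  [S₀.lab * -1 + 35]
35. n20.live = "uw"  ["uw"]
36. n20.val = true  [true]
37. n21.depth = -7  [terminal]
38. n22.sig = "pu"  [terminal]
39. n23.live = -2  [terminal]
40. n20.ok = false  [e.live == h.depth]
41. n20.wid = "wpu"  ["w" ++ g.sig]
42. n19.mk = true  [true]
43. n24.live = 28  [terminal]
44. n25.live = 9  [terminal]
45. n18.mk = true  [true]
46. n1.tag = "xm"  ["xm"]
47. n1.wid = -6  [len(B₀.wid) - 11]
48. n26.sig = "my"  [terminal]
49. n0.mk = true  [A.wid > -7]

"uzvnukw"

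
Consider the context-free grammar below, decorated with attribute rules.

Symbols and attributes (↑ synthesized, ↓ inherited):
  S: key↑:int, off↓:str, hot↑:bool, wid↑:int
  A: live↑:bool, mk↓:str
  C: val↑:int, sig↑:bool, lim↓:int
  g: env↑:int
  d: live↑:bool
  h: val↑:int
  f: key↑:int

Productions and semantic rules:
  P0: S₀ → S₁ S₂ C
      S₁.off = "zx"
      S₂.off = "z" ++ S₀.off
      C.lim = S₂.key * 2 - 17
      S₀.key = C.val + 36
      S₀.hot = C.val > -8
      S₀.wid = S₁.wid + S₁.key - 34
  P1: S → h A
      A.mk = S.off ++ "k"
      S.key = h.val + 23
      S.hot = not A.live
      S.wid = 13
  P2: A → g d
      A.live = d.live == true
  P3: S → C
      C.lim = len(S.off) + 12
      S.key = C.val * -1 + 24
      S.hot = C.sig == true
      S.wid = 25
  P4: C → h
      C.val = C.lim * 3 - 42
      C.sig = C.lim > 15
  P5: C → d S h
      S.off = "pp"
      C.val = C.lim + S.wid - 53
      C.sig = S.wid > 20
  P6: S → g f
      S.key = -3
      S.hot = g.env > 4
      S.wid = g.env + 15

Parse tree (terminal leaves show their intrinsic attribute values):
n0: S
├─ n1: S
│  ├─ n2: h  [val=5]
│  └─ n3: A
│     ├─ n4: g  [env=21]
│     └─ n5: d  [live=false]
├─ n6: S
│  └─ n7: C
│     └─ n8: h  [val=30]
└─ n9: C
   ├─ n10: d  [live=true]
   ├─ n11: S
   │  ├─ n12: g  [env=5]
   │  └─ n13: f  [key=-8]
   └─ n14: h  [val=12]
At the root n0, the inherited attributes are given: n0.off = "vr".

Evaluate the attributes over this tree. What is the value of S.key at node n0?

1. n0.off = "vr"  [given at root]
2. n1.off = "zx"  ["zx"]
3. n2.val = 5  [terminal]
4. n3.mk = "zxk"  [S.off ++ "k"]
5. n4.env = 21  [terminal]
6. n5.live = false  [terminal]
7. n3.live = false  [d.live == true]
8. n1.key = 28  [h.val + 23]
9. n1.hot = true  [not A.live]
10. n1.wid = 13  [13]
11. n6.off = "zvr"  ["z" ++ S₀.off]
12. n7.lim = 15  [len(S.off) + 12]
13. n8.val = 30  [terminal]
14. n7.val = 3  [C.lim * 3 - 42]
15. n7.sig = false  [C.lim > 15]
16. n6.key = 21  [C.val * -1 + 24]
17. n6.hot = false  [C.sig == true]
18. n6.wid = 25  [25]
19. n9.lim = 25  [S₂.key * 2 - 17]
20. n10.live = true  [terminal]
21. n11.off = "pp"  ["pp"]
22. n12.env = 5  [terminal]
23. n13.key = -8  [terminal]
24. n11.key = -3  [-3]
25. n11.hot = true  [g.env > 4]
26. n11.wid = 20  [g.env + 15]
27. n14.val = 12  [terminal]
28. n9.val = -8  [C.lim + S.wid - 53]
29. n9.sig = false  [S.wid > 20]
30. n0.key = 28  [C.val + 36]
31. n0.hot = false  [C.val > -8]
32. n0.wid = 7  [S₁.wid + S₁.key - 34]

28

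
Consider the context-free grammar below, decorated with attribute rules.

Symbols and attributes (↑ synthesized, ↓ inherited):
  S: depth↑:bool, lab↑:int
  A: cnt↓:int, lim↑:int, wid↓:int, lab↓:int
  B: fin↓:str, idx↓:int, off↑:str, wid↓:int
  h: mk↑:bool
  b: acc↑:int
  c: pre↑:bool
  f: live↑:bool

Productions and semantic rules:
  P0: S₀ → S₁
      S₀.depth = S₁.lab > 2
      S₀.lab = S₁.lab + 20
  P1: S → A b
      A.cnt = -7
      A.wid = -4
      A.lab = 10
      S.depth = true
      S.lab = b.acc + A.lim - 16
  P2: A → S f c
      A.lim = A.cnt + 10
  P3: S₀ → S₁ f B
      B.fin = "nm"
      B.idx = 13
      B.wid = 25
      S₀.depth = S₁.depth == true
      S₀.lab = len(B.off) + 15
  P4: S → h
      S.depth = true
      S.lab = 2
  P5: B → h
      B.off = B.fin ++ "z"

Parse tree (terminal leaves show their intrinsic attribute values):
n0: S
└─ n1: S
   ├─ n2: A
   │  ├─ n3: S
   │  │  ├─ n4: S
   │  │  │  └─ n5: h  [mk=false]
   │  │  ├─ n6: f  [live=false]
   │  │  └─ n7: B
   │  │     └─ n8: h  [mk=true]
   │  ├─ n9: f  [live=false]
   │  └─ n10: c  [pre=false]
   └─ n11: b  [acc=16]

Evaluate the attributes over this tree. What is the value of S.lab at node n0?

23

1. n2.cnt = -7  [-7]
2. n2.wid = -4  [-4]
3. n2.lab = 10  [10]
4. n5.mk = false  [terminal]
5. n4.depth = true  [true]
6. n4.lab = 2  [2]
7. n6.live = false  [terminal]
8. n7.fin = "nm"  ["nm"]
9. n7.idx = 13  [13]
10. n7.wid = 25  [25]
11. n8.mk = true  [terminal]
12. n7.off = "nmz"  [B.fin ++ "z"]
13. n3.depth = true  [S₁.depth == true]
14. n3.lab = 18  [len(B.off) + 15]
15. n9.live = false  [terminal]
16. n10.pre = false  [terminal]
17. n2.lim = 3  [A.cnt + 10]
18. n11.acc = 16  [terminal]
19. n1.depth = true  [true]
20. n1.lab = 3  [b.acc + A.lim - 16]
21. n0.depth = true  [S₁.lab > 2]
22. n0.lab = 23  [S₁.lab + 20]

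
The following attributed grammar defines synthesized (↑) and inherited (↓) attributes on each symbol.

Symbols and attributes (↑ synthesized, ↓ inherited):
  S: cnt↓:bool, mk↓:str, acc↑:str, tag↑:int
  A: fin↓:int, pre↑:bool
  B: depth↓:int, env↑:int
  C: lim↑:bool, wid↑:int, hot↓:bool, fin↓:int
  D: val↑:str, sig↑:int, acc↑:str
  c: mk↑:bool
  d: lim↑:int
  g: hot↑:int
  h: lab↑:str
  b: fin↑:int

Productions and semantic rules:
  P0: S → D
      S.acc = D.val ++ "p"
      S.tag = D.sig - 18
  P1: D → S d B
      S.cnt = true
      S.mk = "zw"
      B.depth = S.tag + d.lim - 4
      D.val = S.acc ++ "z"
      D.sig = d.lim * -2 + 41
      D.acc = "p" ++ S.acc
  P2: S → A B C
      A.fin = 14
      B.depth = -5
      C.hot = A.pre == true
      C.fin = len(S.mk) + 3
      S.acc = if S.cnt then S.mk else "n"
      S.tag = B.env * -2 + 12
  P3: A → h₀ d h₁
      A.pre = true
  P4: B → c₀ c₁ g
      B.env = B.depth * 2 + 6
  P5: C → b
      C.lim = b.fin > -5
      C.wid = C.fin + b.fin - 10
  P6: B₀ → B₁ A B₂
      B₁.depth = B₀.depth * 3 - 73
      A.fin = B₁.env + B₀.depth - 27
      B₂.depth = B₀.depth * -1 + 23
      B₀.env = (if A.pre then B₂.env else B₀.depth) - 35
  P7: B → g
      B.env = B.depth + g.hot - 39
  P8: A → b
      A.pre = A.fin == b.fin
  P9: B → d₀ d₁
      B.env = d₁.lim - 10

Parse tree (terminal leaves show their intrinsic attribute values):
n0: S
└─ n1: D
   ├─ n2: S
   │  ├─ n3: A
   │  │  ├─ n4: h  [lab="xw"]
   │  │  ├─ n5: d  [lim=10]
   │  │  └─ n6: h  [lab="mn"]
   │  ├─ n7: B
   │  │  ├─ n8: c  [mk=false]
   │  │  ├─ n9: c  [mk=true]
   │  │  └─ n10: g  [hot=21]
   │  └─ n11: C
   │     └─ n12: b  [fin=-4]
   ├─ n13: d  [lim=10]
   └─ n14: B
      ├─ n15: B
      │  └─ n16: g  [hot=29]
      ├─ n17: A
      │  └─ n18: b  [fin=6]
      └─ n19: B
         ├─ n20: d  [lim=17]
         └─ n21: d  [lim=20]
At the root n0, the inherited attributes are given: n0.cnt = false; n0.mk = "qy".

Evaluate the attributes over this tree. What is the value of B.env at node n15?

-5

1. n0.cnt = false  [given at root]
2. n0.mk = "qy"  [given at root]
3. n2.cnt = true  [true]
4. n2.mk = "zw"  ["zw"]
5. n3.fin = 14  [14]
6. n4.lab = "xw"  [terminal]
7. n5.lim = 10  [terminal]
8. n6.lab = "mn"  [terminal]
9. n3.pre = true  [true]
10. n7.depth = -5  [-5]
11. n8.mk = false  [terminal]
12. n9.mk = true  [terminal]
13. n10.hot = 21  [terminal]
14. n7.env = -4  [B.depth * 2 + 6]
15. n11.hot = true  [A.pre == true]
16. n11.fin = 5  [len(S.mk) + 3]
17. n12.fin = -4  [terminal]
18. n11.lim = true  [b.fin > -5]
19. n11.wid = -9  [C.fin + b.fin - 10]
20. n2.acc = "zw"  [if S.cnt then S.mk else "n"]
21. n2.tag = 20  [B.env * -2 + 12]
22. n13.lim = 10  [terminal]
23. n14.depth = 26  [S.tag + d.lim - 4]
24. n15.depth = 5  [B₀.depth * 3 - 73]
25. n16.hot = 29  [terminal]
26. n15.env = -5  [B.depth + g.hot - 39]
27. n17.fin = -6  [B₁.env + B₀.depth - 27]
28. n18.fin = 6  [terminal]
29. n17.pre = false  [A.fin == b.fin]
30. n19.depth = -3  [B₀.depth * -1 + 23]
31. n20.lim = 17  [terminal]
32. n21.lim = 20  [terminal]
33. n19.env = 10  [d₁.lim - 10]
34. n14.env = -9  [(if A.pre then B₂.env else B₀.depth) - 35]
35. n1.val = "zwz"  [S.acc ++ "z"]
36. n1.sig = 21  [d.lim * -2 + 41]
37. n1.acc = "pzw"  ["p" ++ S.acc]
38. n0.acc = "zwzp"  [D.val ++ "p"]
39. n0.tag = 3  [D.sig - 18]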